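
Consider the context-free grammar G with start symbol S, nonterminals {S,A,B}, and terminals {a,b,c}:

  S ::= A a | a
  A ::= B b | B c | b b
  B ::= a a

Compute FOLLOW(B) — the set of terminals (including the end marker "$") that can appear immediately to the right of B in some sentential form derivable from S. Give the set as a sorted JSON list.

FIRST sets, iterate to fixpoint:
[1]
  A via A→b b: +{b}
  B via B→a a: +{a}
  S via S→A a: +{b}
  S via S→a: +{a}
  FIRST[S]={a,b}  FIRST[A]={b}  FIRST[B]={a}
[2]
  A via A→B b: +{a}
  FIRST[S]={a,b}  FIRST[A]={a,b}  FIRST[B]={a}
[3] done
  FIRST[S]={a,b}  FIRST[A]={a,b}  FIRST[B]={a}

FOLLOW iteration:
FOLLOW(S) := {$}
pass 1:
  A→B b: FOLLOW(B) ⊇ FIRST(b) = {b}; new: +{b}
  A→B c: FOLLOW(B) ⊇ FIRST(c) = {c}; new: +{c}
  S→A a: FOLLOW(A) ⊇ FIRST(a) = {a}; new: +{a}
  FOLLOW(S)={$}  FOLLOW(A)={a}  FOLLOW(B)={b,c}
pass 2: (no change)
  FOLLOW(S)={$}  FOLLOW(A)={a}  FOLLOW(B)={b,c}

FOLLOW(B) = ["b", "c"]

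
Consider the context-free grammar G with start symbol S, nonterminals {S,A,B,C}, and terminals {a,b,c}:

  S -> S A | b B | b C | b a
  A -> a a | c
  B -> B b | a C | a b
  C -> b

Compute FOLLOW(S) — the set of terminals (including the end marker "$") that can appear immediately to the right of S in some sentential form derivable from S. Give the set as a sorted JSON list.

FIRST sets, iterate to fixpoint:
iter 1:
  A via A→a a: +{a}
  A via A→c: +{c}
  B via B→a C: +{a}
  C via C→b: +{b}
  S via S→b B: +{b}
  FIRST[S]={b}  FIRST[A]={a,c}  FIRST[B]={a}  FIRST[C]={b}
iter 2: (no change)
  FIRST[S]={b}  FIRST[A]={a,c}  FIRST[B]={a}  FIRST[C]={b}

FOLLOW iteration:
FOLLOW(S) := {$}
[1]
  B→B b: FOLLOW(B) ⊇ FIRST(b) = {b}; new: +{b}
  B→a C: FOLLOW(C) ⊇ FOLLOW(B) ⊇ {b}; new: +{b}
  S→S A: FOLLOW(S) ⊇ FIRST(A) = {a,c}; new: +{a,c}
  S→S A: FOLLOW(A) ⊇ FOLLOW(S) ⊇ {$,a,c}; new: +{$,a,c}
  S→b B: FOLLOW(B) ⊇ FOLLOW(S) ⊇ {$,a,c}; new: +{$,a,c}
  S→b C: FOLLOW(C) ⊇ FOLLOW(S) ⊇ {$,a,c}; new: +{$,a,c}
  FOLLOW[S]={$,a,c}  FOLLOW[A]={$,a,c}  FOLLOW[B]={$,a,b,c}  FOLLOW[C]={$,a,b,c}
[2] (no change)
  FOLLOW[S]={$,a,c}  FOLLOW[A]={$,a,c}  FOLLOW[B]={$,a,b,c}  FOLLOW[C]={$,a,b,c}

FOLLOW(S) = ["$", "a", "c"]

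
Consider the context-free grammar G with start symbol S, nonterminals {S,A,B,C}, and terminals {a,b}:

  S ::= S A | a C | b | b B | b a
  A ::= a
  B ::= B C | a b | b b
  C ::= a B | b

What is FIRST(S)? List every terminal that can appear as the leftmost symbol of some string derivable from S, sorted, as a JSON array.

Compute FIRST by fixpoint:
pass 1:
  A via A→a: +{a}
  B via B→a b: +{a}
  B via B→b b: +{b}
  C via C→a B: +{a}
  C via C→b: +{b}
  S via S→a C: +{a}
  S via S→b: +{b}
  S: {a,b}  A: {a}  B: {a,b}  C: {a,b}
pass 2: (no change)
  S: {a,b}  A: {a}  B: {a,b}  C: {a,b}

FIRST(S) = ["a", "b"]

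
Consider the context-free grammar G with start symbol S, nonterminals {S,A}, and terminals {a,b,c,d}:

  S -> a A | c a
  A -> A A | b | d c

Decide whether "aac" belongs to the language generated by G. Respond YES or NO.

Convert to CNF:
  S -> T1 T2 | T2 A
  A -> A A | T0 T1 | b
  T0 -> d
  T1 -> c
  T2 -> a

Fill CYK table bottom-up:
  T[0,0] 'a' = {T2}  orig:{}
  T[1,1] 'a' = {T2}  orig:{}
  T[2,2] 'c' = {T1}  orig:{}
  T[0,1] 'aa' = ∅
  T[1,2] 'ac' = ∅
  T[0,2] 'aac' = ∅

S ∉ T[0,2] ⇒ NO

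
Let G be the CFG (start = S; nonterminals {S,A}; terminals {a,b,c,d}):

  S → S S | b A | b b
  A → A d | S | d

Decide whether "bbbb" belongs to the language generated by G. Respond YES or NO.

CNF form of G:
  S -> S S | T1 A | T1 T1
  A -> A T0 | S S | T1 A | T1 T1 | d
  T0 -> d
  T1 -> b

CYK fill:
  T[0,0] 'b' = {T1}  orig:{}
  T[1,1] 'b' = {T1}  orig:{}
  T[2,2] 'b' = {T1}  orig:{}
  T[3,3] 'b' = {T1}  orig:{}
  T[0,1] 'bb' = {A,S}
  T[1,2] 'bb' = {A,S}
  T[2,3] 'bb' = {A,S}
  T[0,2] 'bbb' = {A,S}
  T[1,3] 'bbb' = {A,S}
  T[0,3] 'bbbb' = {A,S}

S ∈ T[0,3] ⇒ YES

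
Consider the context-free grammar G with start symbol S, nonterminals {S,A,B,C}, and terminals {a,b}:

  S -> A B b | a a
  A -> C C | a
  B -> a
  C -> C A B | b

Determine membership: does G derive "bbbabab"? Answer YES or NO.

CNF form of G:
  S -> A X3 | T1 T1
  A -> C C | a
  B -> a
  C -> C X2 | b
  T0 -> b
  T1 -> a
  X2 -> A B
  X3 -> B T0

CYK fill:
  T[0,0] 'b' = {C,T0}  orig:{C}
  T[1,1] 'b' = {C,T0}  orig:{C}
  T[2,2] 'b' = {C,T0}  orig:{C}
  T[3,3] 'a' = {A,B,T1}  orig:{A,B}
  T[4,4] 'b' = {C,T0}  orig:{C}
  T[5,5] 'a' = {A,B,T1}  orig:{A,B}
  T[6,6] 'b' = {C,T0}  orig:{C}
  T[0,1] 'bb' = {A}
  T[1,2] 'bb' = {A}
  T[2,3] 'ba' = ∅
  T[3,4] 'ab' = {X3}  orig:{}
  T[4,5] 'ba' = ∅
  T[5,6] 'ab' = {X3}  orig:{}
  T[0,2] 'bbb' = ∅
  T[1,3] 'bba' = {X2}  orig:{}
  T[2,4] 'bab' = ∅
  T[3,5] 'aba' = ∅
  T[4,6] 'bab' = ∅
  T[0,3] 'bbba' = {C}
  T[1,4] 'bbab' = {S}
  T[2,5] 'baba' = ∅
  T[3,6] 'abab' = ∅
  T[0,4] 'bbbab' = {A}
  T[1,5] 'bbaba' = ∅
  T[2,6] 'babab' = ∅
  T[0,5] 'bbbaba' = {X2}  orig:{}
  T[1,6] 'bbabab' = ∅
  T[0,6] 'bbbabab' = {S}

S ∈ T[0,6] ⇒ YES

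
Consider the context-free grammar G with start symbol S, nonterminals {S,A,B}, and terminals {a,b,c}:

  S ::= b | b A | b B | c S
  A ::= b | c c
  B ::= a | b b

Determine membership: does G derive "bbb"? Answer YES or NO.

CNF form of G:
  S -> T0 S | T1 A | T1 B | b
  A -> T0 T0 | b
  B -> T1 T1 | a
  T0 -> c
  T1 -> b

CYK fill:
  cell(0,0) b: {A,S,T1}  orig:{A,S}
  cell(1,1) b: {A,S,T1}  orig:{A,S}
  cell(2,2) b: {A,S,T1}  orig:{A,S}
  cell(0,1) bb: {B,S}
  cell(1,2) bb: {B,S}
  cell(0,2) bbb: {S}

S ∈ T[0,2] ⇒ YES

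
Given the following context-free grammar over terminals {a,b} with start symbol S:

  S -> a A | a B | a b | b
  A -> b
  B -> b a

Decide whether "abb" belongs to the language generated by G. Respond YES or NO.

Convert to CNF:
  S -> T1 A | T1 B | T1 T0 | b
  A -> b
  B -> T0 T1
  T0 -> b
  T1 -> a

CYK fill:
  [0..0]={T1}  "a"  orig:{}
  [1..1]={A,S,T0}  "b"  orig:{A,S}
  [2..2]={A,S,T0}  "b"  orig:{A,S}
  [0..1]={S}  "ab"
  [1..2]=∅  "bb"
  [0..2]=∅  "abb"

S ∉ T[0,2] ⇒ NO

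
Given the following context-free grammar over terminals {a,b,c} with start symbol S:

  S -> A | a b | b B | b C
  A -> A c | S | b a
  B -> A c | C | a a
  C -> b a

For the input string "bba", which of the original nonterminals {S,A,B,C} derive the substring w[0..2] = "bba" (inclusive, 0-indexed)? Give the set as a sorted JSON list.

CNF form of G:
  S -> A T0 | T1 T2 | T2 B | T2 C | T2 T1
  A -> A T0 | T1 T2 | T2 B | T2 C | T2 T1
  B -> A T0 | T1 T1 | T2 T1
  C -> T2 T1
  T0 -> c
  T1 -> a
  T2 -> b

Fill CYK table bottom-up — only the sub-triangle for w[0..2]:
  [0..0]={T2}  "b"  orig:{}
  [1..1]={T2}  "b"  orig:{}
  [2..2]={T1}  "a"  orig:{}
  [0..1]=∅  "bb"
  [1..2]={A,B,C,S}  "ba"
  [0..2]={A,S}  "bba"

Original NTs in T[0,2] deriving "bba": ["A", "S"]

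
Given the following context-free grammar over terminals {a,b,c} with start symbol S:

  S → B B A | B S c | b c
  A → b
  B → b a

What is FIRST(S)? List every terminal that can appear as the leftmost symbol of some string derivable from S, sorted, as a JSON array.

FIRST sets, iterate to fixpoint:
iter 1:
  A via A→b: +{b}
  B via B→b a: +{b}
  S via S→B B A: +{b}
  S: {b}  A: {b}  B: {b}
iter 2: (no change)
  S: {b}  A: {b}  B: {b}

FIRST(S) = ["b"]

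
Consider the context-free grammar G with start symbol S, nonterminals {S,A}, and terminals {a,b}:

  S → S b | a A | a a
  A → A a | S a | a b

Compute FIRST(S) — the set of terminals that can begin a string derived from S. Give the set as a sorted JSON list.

FIRST iteration:
iter 1:
  A via A→a b: +{a}
  S via S→a A: +{a}
  FIRST[S]={a}  FIRST[A]={a}
iter 2: (stable)
  FIRST[S]={a}  FIRST[A]={a}

FIRST(S) = ["a"]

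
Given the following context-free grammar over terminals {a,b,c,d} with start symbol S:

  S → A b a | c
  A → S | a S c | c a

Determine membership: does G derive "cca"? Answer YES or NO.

Convert to CNF:
  S -> A X5 | c
  A -> A X3 | T1 X4 | T2 T1 | c
  T0 -> b
  T1 -> a
  T2 -> c
  X3 -> T0 T1
  X4 -> S T2
  X5 -> T0 T1

CYK fill:
  T[0,0] 'c' = {A,S,T2}  orig:{A,S}
  T[1,1] 'c' = {A,S,T2}  orig:{A,S}
  T[2,2] 'a' = {T1}  orig:{}
  T[0,1] 'cc' = {X4}  orig:{}
  T[1,2] 'ca' = {A}
  T[0,2] 'cca' = ∅

S ∉ T[0,2] ⇒ NO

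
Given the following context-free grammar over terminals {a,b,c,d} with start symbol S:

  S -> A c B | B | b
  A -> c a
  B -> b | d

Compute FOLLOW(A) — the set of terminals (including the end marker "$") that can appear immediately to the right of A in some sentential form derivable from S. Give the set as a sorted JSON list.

FIRST sets, iterate to fixpoint:
iter 1:
  A via A→c a: +{c}
  B via B→b: +{b}
  B via B→d: +{d}
  S via S→A c B: +{c}
  S via S→B: +{b,d}
  FIRST(S)={b,c,d}  FIRST(A)={c}  FIRST(B)={b,d}
iter 2: (no change)
  FIRST(S)={b,c,d}  FIRST(A)={c}  FIRST(B)={b,d}

Compute FOLLOW by fixpoint:
initialize: $ ∈ FOLLOW(S)
iter 1:
  S→A c B: FOLLOW(A) ⊇ FIRST(c) = {c}; new: +{c}
  S→A c B: FOLLOW(B) ⊇ FOLLOW(S) ⊇ {$}; new: +{$}
  FOLLOW(S)={$}  FOLLOW(A)={c}  FOLLOW(B)={$}
iter 2: done
  FOLLOW(S)={$}  FOLLOW(A)={c}  FOLLOW(B)={$}

FOLLOW(A) = ["c"]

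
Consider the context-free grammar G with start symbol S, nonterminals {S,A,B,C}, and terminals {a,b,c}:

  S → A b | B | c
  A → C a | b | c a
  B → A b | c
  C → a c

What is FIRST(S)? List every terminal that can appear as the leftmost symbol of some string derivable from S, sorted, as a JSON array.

FIRST iteration:
round 1:
  A via A→b: +{b}
  A via A→c a: +{c}
  B via B→A b: +{b,c}
  C via C→a c: +{a}
  S via S→A b: +{b,c}
  S: {b,c}  A: {b,c}  B: {b,c}  C: {a}
round 2:
  A via A→C a: +{a}
  B via B→A b: +{a}
  S via S→A b: +{a}
  S: {a,b,c}  A: {a,b,c}  B: {a,b,c}  C: {a}
round 3: — fixpoint
  S: {a,b,c}  A: {a,b,c}  B: {a,b,c}  C: {a}

FIRST(S) = ["a", "b", "c"]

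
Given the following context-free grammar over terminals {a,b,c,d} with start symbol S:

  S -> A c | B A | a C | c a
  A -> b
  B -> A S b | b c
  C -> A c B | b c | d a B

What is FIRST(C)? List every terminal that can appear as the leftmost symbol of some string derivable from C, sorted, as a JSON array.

FIRST iteration:
pass 1:
  A via A→b: +{b}
  B via B→A S b: +{b}
  C via C→A c B: +{b}
  C via C→d a B: +{d}
  S via S→A c: +{b}
  S via S→a C: +{a}
  S via S→c a: +{c}
  FIRST(S)={a,b,c}  FIRST(A)={b}  FIRST(B)={b}  FIRST(C)={b,d}
pass 2: (no change)
  FIRST(S)={a,b,c}  FIRST(A)={b}  FIRST(B)={b}  FIRST(C)={b,d}

FIRST(C) = ["b", "d"]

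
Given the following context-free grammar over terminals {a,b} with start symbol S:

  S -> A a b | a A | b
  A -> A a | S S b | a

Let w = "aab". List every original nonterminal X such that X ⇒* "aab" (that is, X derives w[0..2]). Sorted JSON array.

Convert to CNF:
  S -> A X3 | T0 A | b
  A -> A T0 | S X2 | a
  T0 -> a
  T1 -> b
  X2 -> S T1
  X3 -> T0 T1

Fill CYK table bottom-up, restricted to cells inside w[0..2]:
  [0..0]={A,T0}  "a"  orig:{A}
  [1..1]={A,T0}  "a"  orig:{A}
  [2..2]={S,T1}  "b"  orig:{S}
  [0..1]={A,S}  "aa"
  [1..2]={X3}  "ab"  orig:{}
  [0..2]={S,X2}  "aab"  orig:{S}

Original NTs in T[0,2] deriving "aab": ["S"]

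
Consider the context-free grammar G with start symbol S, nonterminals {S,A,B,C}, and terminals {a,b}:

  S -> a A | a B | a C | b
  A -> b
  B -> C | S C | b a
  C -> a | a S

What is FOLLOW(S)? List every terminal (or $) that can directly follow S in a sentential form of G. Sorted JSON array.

Compute FIRST by fixpoint:
[1]
  A via A→b: +{b}
  B via B→b a: +{b}
  C via C→a: +{a}
  S via S→a A: +{a}
  S via S→b: +{b}
  FIRST(S)={a,b}  FIRST(A)={b}  FIRST(B)={b}  FIRST(C)={a}
[2]
  B via B→C: +{a}
  FIRST(S)={a,b}  FIRST(A)={b}  FIRST(B)={a,b}  FIRST(C)={a}
[3] (stable)
  FIRST(S)={a,b}  FIRST(A)={b}  FIRST(B)={a,b}  FIRST(C)={a}

FOLLOW iteration:
seed FOLLOW(S) with $
iter 1:
  B→S C: FOLLOW(S) ⊇ FIRST(C) = {a}; new: +{a}
  S→a A: FOLLOW(A) ⊇ FOLLOW(S) ⊇ {$,a}; new: +{$,a}
  S→a B: FOLLOW(B) ⊇ FOLLOW(S) ⊇ {$,a}; new: +{$,a}
  S→a C: FOLLOW(C) ⊇ FOLLOW(S) ⊇ {$,a}; new: +{$,a}
  FOLLOW(S)={$,a}  FOLLOW(A)={$,a}  FOLLOW(B)={$,a}  FOLLOW(C)={$,a}
iter 2: (no change)
  FOLLOW(S)={$,a}  FOLLOW(A)={$,a}  FOLLOW(B)={$,a}  FOLLOW(C)={$,a}

FOLLOW(S) = ["$", "a"]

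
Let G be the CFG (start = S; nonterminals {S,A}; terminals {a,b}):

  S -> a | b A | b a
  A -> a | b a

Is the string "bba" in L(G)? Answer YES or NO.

Convert to CNF:
  S -> T0 A | T0 T1 | a
  A -> T0 T1 | a
  T0 -> b
  T1 -> a

CYK table (by increasing span):
  cell(0,0) b: {T0}  orig:{}
  cell(1,1) b: {T0}  orig:{}
  cell(2,2) a: {A,S,T1}  orig:{A,S}
  cell(0,1) bb: ∅
  cell(1,2) ba: {A,S}
  cell(0,2) bba: {S}

S ∈ T[0,2] ⇒ YES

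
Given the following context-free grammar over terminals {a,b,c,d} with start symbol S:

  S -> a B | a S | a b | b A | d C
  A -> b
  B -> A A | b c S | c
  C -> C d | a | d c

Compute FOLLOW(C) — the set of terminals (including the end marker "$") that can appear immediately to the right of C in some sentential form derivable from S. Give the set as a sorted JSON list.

FIRST iteration:
pass 1:
  A via A→b: +{b}
  B via B→A A: +{b}
  B via B→c: +{c}
  C via C→a: +{a}
  C via C→d c: +{d}
  S via S→a B: +{a}
  S via S→b A: +{b}
  S via S→d C: +{d}
  FIRST(S)={a,b,d}  FIRST(A)={b}  FIRST(B)={b,c}  FIRST(C)={a,d}
pass 2: done
  FIRST(S)={a,b,d}  FIRST(A)={b}  FIRST(B)={b,c}  FIRST(C)={a,d}

FOLLOW sets:
seed FOLLOW(S) with $
iter 1:
  B→A A: FOLLOW(A) ⊇ FIRST(A) = {b}; new: +{b}
  C→C d: FOLLOW(C) ⊇ FIRST(d) = {d}; new: +{d}
  S→a B: FOLLOW(B) ⊇ FOLLOW(S) ⊇ {$}; new: +{$}
  S→b A: FOLLOW(A) ⊇ FOLLOW(S) ⊇ {$}; new: +{$}
  S→d C: FOLLOW(C) ⊇ FOLLOW(S) ⊇ {$}; new: +{$}
  S: {$}  A: {$,b}  B: {$}  C: {$,d}
iter 2: (no change)
  S: {$}  A: {$,b}  B: {$}  C: {$,d}

FOLLOW(C) = ["$", "d"]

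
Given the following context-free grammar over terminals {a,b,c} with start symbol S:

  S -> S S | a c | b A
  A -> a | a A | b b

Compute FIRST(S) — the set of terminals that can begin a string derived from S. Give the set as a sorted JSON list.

FIRST iteration:
iter 1:
  A via A→a: +{a}
  A via A→b b: +{b}
  S via S→a c: +{a}
  S via S→b A: +{b}
  S: {a,b}  A: {a,b}
iter 2: — fixpoint
  S: {a,b}  A: {a,b}

FIRST(S) = ["a", "b"]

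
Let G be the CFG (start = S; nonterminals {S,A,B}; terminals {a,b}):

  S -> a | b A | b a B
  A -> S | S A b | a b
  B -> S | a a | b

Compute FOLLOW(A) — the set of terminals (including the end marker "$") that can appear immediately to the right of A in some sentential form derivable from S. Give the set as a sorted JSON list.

FIRST iteration:
iter 1:
  A via A→a b: +{a}
  B via B→a a: +{a}
  B via B→b: +{b}
  S via S→a: +{a}
  S via S→b A: +{b}
  FIRST[S]={a,b}  FIRST[A]={a}  FIRST[B]={a,b}
iter 2:
  A via A→S: +{b}
  FIRST[S]={a,b}  FIRST[A]={a,b}  FIRST[B]={a,b}
iter 3: (stable)
  FIRST[S]={a,b}  FIRST[A]={a,b}  FIRST[B]={a,b}

FOLLOW iteration:
initialize: $ ∈ FOLLOW(S)
iter 1:
  A→S A b: FOLLOW(S) ⊇ FIRST(A) = {a,b}; new: +{a,b}
  A→S A b: FOLLOW(A) ⊇ FIRST(b) = {b}; new: +{b}
  S→b A: FOLLOW(A) ⊇ FOLLOW(S) ⊇ {$,a,b}; new: +{$,a}
  S→b a B: FOLLOW(B) ⊇ FOLLOW(S) ⊇ {$,a,b}; new: +{$,a,b}
  S: {$,a,b}  A: {$,a,b}  B: {$,a,b}
iter 2: — fixpoint
  S: {$,a,b}  A: {$,a,b}  B: {$,a,b}

FOLLOW(A) = ["$", "a", "b"]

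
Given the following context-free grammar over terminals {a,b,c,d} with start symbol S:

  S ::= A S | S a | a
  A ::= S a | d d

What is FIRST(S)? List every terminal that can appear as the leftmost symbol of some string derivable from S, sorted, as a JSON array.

FIRST iteration:
pass 1:
  A via A→d d: +{d}
  S via S→A S: +{d}
  S via S→a: +{a}
  FIRST(S)={a,d}  FIRST(A)={d}
pass 2:
  A via A→S a: +{a}
  FIRST(S)={a,d}  FIRST(A)={a,d}
pass 3: (no change)
  FIRST(S)={a,d}  FIRST(A)={a,d}

FIRST(S) = ["a", "d"]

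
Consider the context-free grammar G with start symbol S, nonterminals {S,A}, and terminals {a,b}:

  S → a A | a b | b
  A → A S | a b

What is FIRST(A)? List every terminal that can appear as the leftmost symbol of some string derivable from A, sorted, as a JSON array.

FIRST sets, iterate to fixpoint:
iter 1:
  A via A→a b: +{a}
  S via S→a A: +{a}
  S via S→b: +{b}
  S: {a,b}  A: {a}
iter 2: (no change)
  S: {a,b}  A: {a}

FIRST(A) = ["a"]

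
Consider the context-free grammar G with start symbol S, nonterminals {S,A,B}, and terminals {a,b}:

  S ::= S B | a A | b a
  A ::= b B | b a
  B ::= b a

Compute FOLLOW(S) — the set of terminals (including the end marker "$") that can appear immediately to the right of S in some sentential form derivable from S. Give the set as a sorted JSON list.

Compute FIRST by fixpoint:
round 1:
  A via A→b B: +{b}
  B via B→b a: +{b}
  S via S→a A: +{a}
  S via S→b a: +{b}
  S: {a,b}  A: {b}  B: {b}
round 2: done
  S: {a,b}  A: {b}  B: {b}

FOLLOW iteration:
seed FOLLOW(S) with $
round 1:
  S→S B: FOLLOW(S) ⊇ FIRST(B) = {b}; new: +{b}
  S→S B: FOLLOW(B) ⊇ FOLLOW(S) ⊇ {$,b}; new: +{$,b}
  S→a A: FOLLOW(A) ⊇ FOLLOW(S) ⊇ {$,b}; new: +{$,b}
  FOLLOW(S)={$,b}  FOLLOW(A)={$,b}  FOLLOW(B)={$,b}
round 2: — fixpoint
  FOLLOW(S)={$,b}  FOLLOW(A)={$,b}  FOLLOW(B)={$,b}

FOLLOW(S) = ["$", "b"]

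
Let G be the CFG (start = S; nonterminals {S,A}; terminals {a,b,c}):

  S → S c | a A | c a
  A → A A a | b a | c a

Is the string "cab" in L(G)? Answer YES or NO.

Convert to CNF:
  S -> S T2 | T0 A | T2 T0
  A -> A X3 | T1 T0 | T2 T0
  T0 -> a
  T1 -> b
  T2 -> c
  X3 -> A T0

CYK fill:
  cell(0,0) c: {T2}  orig:{}
  cell(1,1) a: {T0}  orig:{}
  cell(2,2) b: {T1}  orig:{}
  cell(0,1) ca: {A,S}
  cell(1,2) ab: ∅
  cell(0,2) cab: ∅

S ∉ T[0,2] ⇒ NO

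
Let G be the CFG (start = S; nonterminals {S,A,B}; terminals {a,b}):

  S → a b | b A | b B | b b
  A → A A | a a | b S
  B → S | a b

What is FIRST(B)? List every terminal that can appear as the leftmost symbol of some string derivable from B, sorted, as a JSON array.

Compute FIRST by fixpoint:
iter 1:
  A via A→a a: +{a}
  A via A→b S: +{b}
  B via B→a b: +{a}
  S via S→a b: +{a}
  S via S→b A: +{b}
  FIRST(S)={a,b}  FIRST(A)={a,b}  FIRST(B)={a}
iter 2:
  B via B→S: +{b}
  FIRST(S)={a,b}  FIRST(A)={a,b}  FIRST(B)={a,b}
iter 3: (stable)
  FIRST(S)={a,b}  FIRST(A)={a,b}  FIRST(B)={a,b}

FIRST(B) = ["a", "b"]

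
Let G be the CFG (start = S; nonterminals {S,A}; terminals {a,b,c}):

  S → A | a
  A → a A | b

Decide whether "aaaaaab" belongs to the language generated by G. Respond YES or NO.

CNF form of G:
  S -> T0 A | a | b
  A -> T0 A | b
  T0 -> a

Fill CYK table bottom-up:
  cell(0,0) a: {S,T0}  orig:{S}
  cell(1,1) a: {S,T0}  orig:{S}
  cell(2,2) a: {S,T0}  orig:{S}
  cell(3,3) a: {S,T0}  orig:{S}
  cell(4,4) a: {S,T0}  orig:{S}
  cell(5,5) a: {S,T0}  orig:{S}
  cell(6,6) b: {A,S}
  cell(0,1) aa: ∅
  cell(1,2) aa: ∅
  cell(2,3) aa: ∅
  cell(3,4) aa: ∅
  cell(4,5) aa: ∅
  cell(5,6) ab: {A,S}
  cell(0,2) aaa: ∅
  cell(1,3) aaa: ∅
  cell(2,4) aaa: ∅
  cell(3,5) aaa: ∅
  cell(4,6) aab: {A,S}
  cell(0,3) aaaa: ∅
  cell(1,4) aaaa: ∅
  cell(2,5) aaaa: ∅
  cell(3,6) aaab: {A,S}
  cell(0,4) aaaaa: ∅
  cell(1,5) aaaaa: ∅
  cell(2,6) aaaab: {A,S}
  cell(0,5) aaaaaa: ∅
  cell(1,6) aaaaab: {A,S}
  cell(0,6) aaaaaab: {A,S}

S ∈ T[0,6] ⇒ YES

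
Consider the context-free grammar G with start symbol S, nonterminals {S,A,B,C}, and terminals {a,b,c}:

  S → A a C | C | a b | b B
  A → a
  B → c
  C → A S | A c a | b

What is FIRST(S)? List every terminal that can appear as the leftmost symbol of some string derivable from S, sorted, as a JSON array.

FIRST iteration:
iter 1:
  A via A→a: +{a}
  B via B→c: +{c}
  C via C→A S: +{a}
  C via C→b: +{b}
  S via S→A a C: +{a}
  S via S→C: +{b}
  FIRST[S]={a,b}  FIRST[A]={a}  FIRST[B]={c}  FIRST[C]={a,b}
iter 2: (stable)
  FIRST[S]={a,b}  FIRST[A]={a}  FIRST[B]={c}  FIRST[C]={a,b}

FIRST(S) = ["a", "b"]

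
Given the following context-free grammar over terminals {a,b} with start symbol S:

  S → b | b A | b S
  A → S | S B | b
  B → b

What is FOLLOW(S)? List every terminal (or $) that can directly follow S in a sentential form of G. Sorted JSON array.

FIRST iteration:
pass 1:
  A via A→b: +{b}
  B via B→b: +{b}
  S via S→b: +{b}
  S: {b}  A: {b}  B: {b}
pass 2: done
  S: {b}  A: {b}  B: {b}

Compute FOLLOW by fixpoint:
FOLLOW(S) := {$}
round 1:
  A→S B: FOLLOW(S) ⊇ FIRST(B) = {b}; new: +{b}
  S→b A: FOLLOW(A) ⊇ FOLLOW(S) ⊇ {$,b}; new: +{$,b}
  S: {$,b}  A: {$,b}  B: {}
round 2:
  A→S B: FOLLOW(B) ⊇ FOLLOW(A) ⊇ {$,b}; new: +{$,b}
  S: {$,b}  A: {$,b}  B: {$,b}
round 3: (stable)
  S: {$,b}  A: {$,b}  B: {$,b}

FOLLOW(S) = ["$", "b"]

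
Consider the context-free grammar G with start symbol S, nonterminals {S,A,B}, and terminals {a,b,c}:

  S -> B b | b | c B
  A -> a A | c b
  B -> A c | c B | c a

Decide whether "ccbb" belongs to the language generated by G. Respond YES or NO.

CNF form of G:
  S -> B T2 | T1 B | b
  A -> T0 A | T1 T2
  B -> A T1 | T1 B | T1 T0
  T0 -> a
  T1 -> c
  T2 -> b

CYK fill:
  [0..0]={T1}  "c"  orig:{}
  [1..1]={T1}  "c"  orig:{}
  [2..2]={S,T2}  "b"  orig:{S}
  [3..3]={S,T2}  "b"  orig:{S}
  [0..1]=∅  "cc"
  [1..2]={A}  "cb"
  [2..3]=∅  "bb"
  [0..2]=∅  "ccb"
  [1..3]=∅  "cbb"
  [0..3]=∅  "ccbb"

S ∉ T[0,3] ⇒ NO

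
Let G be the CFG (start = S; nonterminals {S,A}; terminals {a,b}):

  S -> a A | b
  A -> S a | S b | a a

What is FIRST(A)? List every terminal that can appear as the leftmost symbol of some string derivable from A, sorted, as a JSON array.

FIRST sets, iterate to fixpoint:
iter 1:
  A via A→a a: +{a}
  S via S→a A: +{a}
  S via S→b: +{b}
  S: {a,b}  A: {a}
iter 2:
  A via A→S a: +{b}
  S: {a,b}  A: {a,b}
iter 3: done
  S: {a,b}  A: {a,b}

FIRST(A) = ["a", "b"]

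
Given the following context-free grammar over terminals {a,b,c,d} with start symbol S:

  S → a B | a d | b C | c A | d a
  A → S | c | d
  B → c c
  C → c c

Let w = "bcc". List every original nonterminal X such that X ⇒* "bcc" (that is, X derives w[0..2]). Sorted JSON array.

Convert to CNF:
  S -> T0 B | T0 T1 | T1 T0 | T2 C | T3 A
  A -> T0 B | T0 T1 | T1 T0 | T2 C | T3 A | c | d
  B -> T3 T3
  C -> T3 T3
  T0 -> a
  T1 -> d
  T2 -> b
  T3 -> c

CYK fill — only the sub-triangle for w[0..2]:
  cell(0,0) b: {T2}  orig:{}
  cell(1,1) c: {A,T3}  orig:{A}
  cell(2,2) c: {A,T3}  orig:{A}
  cell(0,1) bc: ∅
  cell(1,2) cc: {A,B,C,S}
  cell(0,2) bcc: {A,S}

Original NTs in T[0,2] deriving "bcc": ["A", "S"]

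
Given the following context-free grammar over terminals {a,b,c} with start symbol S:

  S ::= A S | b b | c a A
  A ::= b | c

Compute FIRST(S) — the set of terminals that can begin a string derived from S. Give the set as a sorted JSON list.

FIRST iteration:
round 1:
  A via A→b: +{b}
  A via A→c: +{c}
  S via S→A S: +{b,c}
  FIRST[S]={b,c}  FIRST[A]={b,c}
round 2: (stable)
  FIRST[S]={b,c}  FIRST[A]={b,c}

FIRST(S) = ["b", "c"]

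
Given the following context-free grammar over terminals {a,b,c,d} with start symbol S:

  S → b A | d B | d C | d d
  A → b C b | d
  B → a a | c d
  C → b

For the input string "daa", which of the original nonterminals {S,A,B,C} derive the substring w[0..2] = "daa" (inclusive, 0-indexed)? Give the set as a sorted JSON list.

Convert to CNF:
  S -> T0 A | T3 B | T3 C | T3 T3
  A -> T0 X4 | d
  B -> T1 T1 | T2 T3
  C -> b
  T0 -> b
  T1 -> a
  T2 -> c
  T3 -> d
  X4 -> C T0

Fill CYK table bottom-up — only the sub-triangle for w[0..2]:
  [0..0]={A,T3}  "d"  orig:{A}
  [1..1]={T1}  "a"  orig:{}
  [2..2]={T1}  "a"  orig:{}
  [0..1]=∅  "da"
  [1..2]={B}  "aa"
  [0..2]={S}  "daa"

Original NTs in T[0,2] deriving "daa": ["S"]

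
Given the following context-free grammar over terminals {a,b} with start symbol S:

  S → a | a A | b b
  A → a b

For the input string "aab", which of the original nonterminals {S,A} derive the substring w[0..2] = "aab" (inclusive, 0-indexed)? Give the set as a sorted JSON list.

CNF form of G:
  S -> T0 A | T1 T1 | a
  A -> T0 T1
  T0 -> a
  T1 -> b

CYK table (by increasing span) — only the sub-triangle for w[0..2]:
  cell(0,0) a: {S,T0}  orig:{S}
  cell(1,1) a: {S,T0}  orig:{S}
  cell(2,2) b: {T1}  orig:{}
  cell(0,1) aa: ∅
  cell(1,2) ab: {A}
  cell(0,2) aab: {S}

Original NTs in T[0,2] deriving "aab": ["S"]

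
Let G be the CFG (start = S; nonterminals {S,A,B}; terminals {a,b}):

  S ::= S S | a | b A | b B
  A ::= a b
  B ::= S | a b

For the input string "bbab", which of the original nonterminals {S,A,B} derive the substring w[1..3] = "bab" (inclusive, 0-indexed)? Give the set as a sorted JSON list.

Convert to CNF:
  S -> S S | T1 A | T1 B | a
  A -> T0 T1
  B -> S S | T0 T1 | T1 A | T1 B | a
  T0 -> a
  T1 -> b

CYK table (by increasing span) (cells [i..j] with 1 ≤ i ≤ j ≤ 3 only):
  [1..1]={T1}  "b"  orig:{}
  [2..2]={B,S,T0}  "a"  orig:{B,S}
  [3..3]={T1}  "b"  orig:{}
  [1..2]={B,S}  "ba"
  [2..3]={A,B}  "ab"
  [1..3]={B,S}  "bab"

Original NTs in T[1,3] deriving "bab": ["B", "S"]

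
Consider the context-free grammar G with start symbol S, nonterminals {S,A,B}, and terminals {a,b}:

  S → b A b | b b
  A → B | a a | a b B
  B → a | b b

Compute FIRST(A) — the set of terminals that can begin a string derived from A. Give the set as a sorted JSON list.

FIRST iteration:
[1]
  A via A→a a: +{a}
  B via B→a: +{a}
  B via B→b b: +{b}
  S via S→b A b: +{b}
  FIRST(S)={b}  FIRST(A)={a}  FIRST(B)={a,b}
[2]
  A via A→B: +{b}
  FIRST(S)={b}  FIRST(A)={a,b}  FIRST(B)={a,b}
[3] done
  FIRST(S)={b}  FIRST(A)={a,b}  FIRST(B)={a,b}

FIRST(A) = ["a", "b"]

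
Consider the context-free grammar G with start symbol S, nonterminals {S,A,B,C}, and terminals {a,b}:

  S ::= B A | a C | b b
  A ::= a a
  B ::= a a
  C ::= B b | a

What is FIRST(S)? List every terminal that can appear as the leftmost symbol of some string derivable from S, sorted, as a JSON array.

FIRST sets, iterate to fixpoint:
iter 1:
  A via A→a a: +{a}
  B via B→a a: +{a}
  C via C→B b: +{a}
  S via S→B A: +{a}
  S via S→b b: +{b}
  FIRST[S]={a,b}  FIRST[A]={a}  FIRST[B]={a}  FIRST[C]={a}
iter 2: — fixpoint
  FIRST[S]={a,b}  FIRST[A]={a}  FIRST[B]={a}  FIRST[C]={a}

FIRST(S) = ["a", "b"]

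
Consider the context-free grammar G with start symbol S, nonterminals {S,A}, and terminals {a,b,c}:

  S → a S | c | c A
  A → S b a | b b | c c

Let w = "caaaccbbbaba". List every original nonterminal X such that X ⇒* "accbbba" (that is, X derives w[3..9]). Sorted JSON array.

Convert to CNF:
  S -> T1 S | T2 A | c
  A -> S X3 | T0 T0 | T2 T2
  T0 -> b
  T1 -> a
  T2 -> c
  X3 -> T0 T1

CYK table (by increasing span) — only the sub-triangle for w[3..9]:
  T[3,3] 'a' = {T1}  orig:{}
  T[4,4] 'c' = {S,T2}  orig:{S}
  T[5,5] 'c' = {S,T2}  orig:{S}
  T[6,6] 'b' = {T0}  orig:{}
  T[7,7] 'b' = {T0}  orig:{}
  T[8,8] 'b' = {T0}  orig:{}
  T[9,9] 'a' = {T1}  orig:{}
  T[3,4] 'ac' = {S}
  T[4,5] 'cc' = {A}
  T[5,6] 'cb' = ∅
  T[6,7] 'bb' = {A}
  T[7,8] 'bb' = {A}
  T[8,9] 'ba' = {X3}  orig:{}
  T[3,5] 'acc' = ∅
  T[4,6] 'ccb' = ∅
  T[5,7] 'cbb' = {S}
  T[6,8] 'bbb' = ∅
  T[7,9] 'bba' = ∅
  T[3,6] 'accb' = ∅
  T[4,7] 'ccbb' = ∅
  T[5,8] 'cbbb' = ∅
  T[6,9] 'bbba' = ∅
  T[3,7] 'accbb' = ∅
  T[4,8] 'ccbbb' = ∅
  T[5,9] 'cbbba' = {A}
  T[3,8] 'accbbb' = ∅
  T[4,9] 'ccbbba' = {S}
  T[3,9] 'accbbba' = {S}

Original NTs in T[3,9] deriving "accbbba": ["S"]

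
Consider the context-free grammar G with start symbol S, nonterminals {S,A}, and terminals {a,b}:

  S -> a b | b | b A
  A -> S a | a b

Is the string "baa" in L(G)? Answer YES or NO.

Convert to CNF:
  S -> T0 T1 | T1 A | b
  A -> S T0 | T0 T1
  T0 -> a
  T1 -> b

CYK fill:
  [0..0]={S,T1}  "b"  orig:{S}
  [1..1]={T0}  "a"  orig:{}
  [2..2]={T0}  "a"  orig:{}
  [0..1]={A}  "ba"
  [1..2]=∅  "aa"
  [0..2]=∅  "baa"

S ∉ T[0,2] ⇒ NO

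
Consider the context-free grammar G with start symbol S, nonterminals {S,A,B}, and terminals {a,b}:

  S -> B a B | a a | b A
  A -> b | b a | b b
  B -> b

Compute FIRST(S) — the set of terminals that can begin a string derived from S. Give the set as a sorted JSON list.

FIRST sets, iterate to fixpoint:
iter 1:
  A via A→b: +{b}
  B via B→b: +{b}
  S via S→B a B: +{b}
  S via S→a a: +{a}
  FIRST(S)={a,b}  FIRST(A)={b}  FIRST(B)={b}
iter 2: (no change)
  FIRST(S)={a,b}  FIRST(A)={b}  FIRST(B)={b}

FIRST(S) = ["a", "b"]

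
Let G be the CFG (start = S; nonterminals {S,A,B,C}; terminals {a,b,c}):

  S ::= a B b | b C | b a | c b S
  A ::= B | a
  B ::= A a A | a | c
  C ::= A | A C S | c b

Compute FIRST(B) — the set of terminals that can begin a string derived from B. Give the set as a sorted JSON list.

Compute FIRST by fixpoint:
pass 1:
  A via A→a: +{a}
  B via B→A a A: +{a}
  B via B→c: +{c}
  C via C→A: +{a}
  C via C→c b: +{c}
  S via S→a B b: +{a}
  S via S→b C: +{b}
  S via S→c b S: +{c}
  FIRST(S)={a,b,c}  FIRST(A)={a}  FIRST(B)={a,c}  FIRST(C)={a,c}
pass 2:
  A via A→B: +{c}
  FIRST(S)={a,b,c}  FIRST(A)={a,c}  FIRST(B)={a,c}  FIRST(C)={a,c}
pass 3: done
  FIRST(S)={a,b,c}  FIRST(A)={a,c}  FIRST(B)={a,c}  FIRST(C)={a,c}

FIRST(B) = ["a", "c"]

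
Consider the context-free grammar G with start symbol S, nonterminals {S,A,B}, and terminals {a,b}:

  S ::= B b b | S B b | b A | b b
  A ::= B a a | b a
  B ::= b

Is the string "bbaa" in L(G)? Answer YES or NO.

CNF form of G:
  S -> B X3 | S X4 | T1 A | T1 T1
  A -> B X2 | T1 T0
  B -> b
  T0 -> a
  T1 -> b
  X2 -> T0 T0
  X3 -> T1 T1
  X4 -> B T1

CYK table (by increasing span):
  T[0,0] 'b' = {B,T1}  orig:{B}
  T[1,1] 'b' = {B,T1}  orig:{B}
  T[2,2] 'a' = {T0}  orig:{}
  T[3,3] 'a' = {T0}  orig:{}
  T[0,1] 'bb' = {S,X3,X4}  orig:{S}
  T[1,2] 'ba' = {A}
  T[2,3] 'aa' = {X2}  orig:{}
  T[0,2] 'bba' = {S}
  T[1,3] 'baa' = {A}
  T[0,3] 'bbaa' = {S}

S ∈ T[0,3] ⇒ YES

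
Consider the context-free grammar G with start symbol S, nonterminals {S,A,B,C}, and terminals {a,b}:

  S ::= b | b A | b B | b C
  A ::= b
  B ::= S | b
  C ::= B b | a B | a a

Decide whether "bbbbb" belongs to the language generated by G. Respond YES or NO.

CNF form of G:
  S -> T0 A | T0 B | T0 C | b
  A -> b
  B -> T0 A | T0 B | T0 C | b
  C -> B T0 | T1 B | T1 T1
  T0 -> b
  T1 -> a

CYK table (by increasing span):
  cell(0,0) b: {A,B,S,T0}  orig:{A,B,S}
  cell(1,1) b: {A,B,S,T0}  orig:{A,B,S}
  cell(2,2) b: {A,B,S,T0}  orig:{A,B,S}
  cell(3,3) b: {A,B,S,T0}  orig:{A,B,S}
  cell(4,4) b: {A,B,S,T0}  orig:{A,B,S}
  cell(0,1) bb: {B,C,S}
  cell(1,2) bb: {B,C,S}
  cell(2,3) bb: {B,C,S}
  cell(3,4) bb: {B,C,S}
  cell(0,2) bbb: {B,C,S}
  cell(1,3) bbb: {B,C,S}
  cell(2,4) bbb: {B,C,S}
  cell(0,3) bbbb: {B,C,S}
  cell(1,4) bbbb: {B,C,S}
  cell(0,4) bbbbb: {B,C,S}

S ∈ T[0,4] ⇒ YES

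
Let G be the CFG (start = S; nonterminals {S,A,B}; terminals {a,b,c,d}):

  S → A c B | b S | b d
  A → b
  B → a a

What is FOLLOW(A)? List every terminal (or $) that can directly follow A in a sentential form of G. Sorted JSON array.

Compute FIRST by fixpoint:
round 1:
  A via A→b: +{b}
  B via B→a a: +{a}
  S via S→A c B: +{b}
  S: {b}  A: {b}  B: {a}
round 2: — fixpoint
  S: {b}  A: {b}  B: {a}

FOLLOW iteration:
seed FOLLOW(S) with $
[1]
  S→A c B: FOLLOW(A) ⊇ FIRST(c) = {c}; new: +{c}
  S→A c B: FOLLOW(B) ⊇ FOLLOW(S) ⊇ {$}; new: +{$}
  FOLLOW[S]={$}  FOLLOW[A]={c}  FOLLOW[B]={$}
[2] done
  FOLLOW[S]={$}  FOLLOW[A]={c}  FOLLOW[B]={$}

FOLLOW(A) = ["c"]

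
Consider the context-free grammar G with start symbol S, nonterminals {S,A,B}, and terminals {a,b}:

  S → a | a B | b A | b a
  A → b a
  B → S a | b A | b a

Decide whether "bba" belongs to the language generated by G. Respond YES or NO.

CNF form of G:
  S -> T0 A | T0 T1 | T1 B | a
  A -> T0 T1
  B -> S T1 | T0 A | T0 T1
  T0 -> b
  T1 -> a

Fill CYK table bottom-up:
  T[0,0] 'b' = {T0}  orig:{}
  T[1,1] 'b' = {T0}  orig:{}
  T[2,2] 'a' = {S,T1}  orig:{S}
  T[0,1] 'bb' = ∅
  T[1,2] 'ba' = {A,B,S}
  T[0,2] 'bba' = {B,S}

S ∈ T[0,2] ⇒ YES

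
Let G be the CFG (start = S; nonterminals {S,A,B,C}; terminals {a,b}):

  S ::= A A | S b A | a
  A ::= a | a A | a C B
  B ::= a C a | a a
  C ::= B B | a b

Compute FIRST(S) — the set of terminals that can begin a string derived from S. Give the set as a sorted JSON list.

Compute FIRST by fixpoint:
iter 1:
  A via A→a: +{a}
  B via B→a C a: +{a}
  C via C→B B: +{a}
  S via S→A A: +{a}
  S: {a}  A: {a}  B: {a}  C: {a}
iter 2: (no change)
  S: {a}  A: {a}  B: {a}  C: {a}

FIRST(S) = ["a"]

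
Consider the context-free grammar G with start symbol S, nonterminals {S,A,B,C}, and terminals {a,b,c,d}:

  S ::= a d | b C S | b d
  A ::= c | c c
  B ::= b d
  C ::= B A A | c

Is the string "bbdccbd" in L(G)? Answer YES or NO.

Convert to CNF:
  S -> T1 T2 | T1 X5 | T3 T2
  A -> T0 T0 | c
  B -> T1 T2
  C -> B X4 | c
  T0 -> c
  T1 -> b
  T2 -> d
  T3 -> a
  X4 -> A A
  X5 -> C S

CYK fill:
  [0..0]={T1}  "b"  orig:{}
  [1..1]={T1}  "b"  orig:{}
  [2..2]={T2}  "d"  orig:{}
  [3..3]={A,C,T0}  "c"  orig:{A,C}
  [4..4]={A,C,T0}  "c"  orig:{A,C}
  [5..5]={T1}  "b"  orig:{}
  [6..6]={T2}  "d"  orig:{}
  [0..1]=∅  "bb"
  [1..2]={B,S}  "bd"
  [2..3]=∅  "dc"
  [3..4]={A,X4}  "cc"  orig:{A}
  [4..5]=∅  "cb"
  [5..6]={B,S}  "bd"
  [0..2]=∅  "bbd"
  [1..3]=∅  "bdc"
  [2..4]=∅  "dcc"
  [3..5]=∅  "ccb"
  [4..6]={X5}  "cbd"  orig:{}
  [0..3]=∅  "bbdc"
  [1..4]={C}  "bdcc"
  [2..5]=∅  "dccb"
  [3..6]=∅  "ccbd"
  [0..4]=∅  "bbdcc"
  [1..5]=∅  "bdccb"
  [2..6]=∅  "dccbd"
  [0..5]=∅  "bbdccb"
  [1..6]={X5}  "bdccbd"  orig:{}
  [0..6]={S}  "bbdccbd"

S ∈ T[0,6] ⇒ YES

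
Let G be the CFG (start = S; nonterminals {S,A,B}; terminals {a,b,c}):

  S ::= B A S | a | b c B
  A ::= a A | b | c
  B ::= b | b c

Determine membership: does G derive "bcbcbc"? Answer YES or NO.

Convert to CNF:
  S -> B X3 | T1 X4 | a
  A -> T0 A | b | c
  B -> T1 T2 | b
  T0 -> a
  T1 -> b
  T2 -> c
  X3 -> A S
  X4 -> T2 B

CYK fill:
  [0..0]={A,B,T1}  "b"  orig:{A,B}
  [1..1]={A,T2}  "c"  orig:{A}
  [2..2]={A,B,T1}  "b"  orig:{A,B}
  [3..3]={A,T2}  "c"  orig:{A}
  [4..4]={A,B,T1}  "b"  orig:{A,B}
  [5..5]={A,T2}  "c"  orig:{A}
  [0..1]={B}  "bc"
  [1..2]={X4}  "cb"  orig:{}
  [2..3]={B}  "bc"
  [3..4]={X4}  "cb"  orig:{}
  [4..5]={B}  "bc"
  [0..2]={S}  "bcb"
  [1..3]={X4}  "cbc"  orig:{}
  [2..4]={S}  "bcb"
  [3..5]={X4}  "cbc"  orig:{}
  [0..3]={S}  "bcbc"
  [1..4]={X3}  "cbcb"  orig:{}
  [2..5]={S}  "bcbc"
  [0..4]={S}  "bcbcb"
  [1..5]={X3}  "cbcbc"  orig:{}
  [0..5]={S}  "bcbcbc"

S ∈ T[0,5] ⇒ YES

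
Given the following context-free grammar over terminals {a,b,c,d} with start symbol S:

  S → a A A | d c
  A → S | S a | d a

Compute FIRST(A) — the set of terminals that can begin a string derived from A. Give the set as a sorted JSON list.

FIRST sets, iterate to fixpoint:
round 1:
  A via A→d a: +{d}
  S via S→a A A: +{a}
  S via S→d c: +{d}
  FIRST[S]={a,d}  FIRST[A]={d}
round 2:
  A via A→S: +{a}
  FIRST[S]={a,d}  FIRST[A]={a,d}
round 3: (no change)
  FIRST[S]={a,d}  FIRST[A]={a,d}

FIRST(A) = ["a", "d"]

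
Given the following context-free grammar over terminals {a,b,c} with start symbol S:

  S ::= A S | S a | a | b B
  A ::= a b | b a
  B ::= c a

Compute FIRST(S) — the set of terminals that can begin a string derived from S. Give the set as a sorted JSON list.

Compute FIRST by fixpoint:
[1]
  A via A→a b: +{a}
  A via A→b a: +{b}
  B via B→c a: +{c}
  S via S→A S: +{a,b}
  FIRST[S]={a,b}  FIRST[A]={a,b}  FIRST[B]={c}
[2] (no change)
  FIRST[S]={a,b}  FIRST[A]={a,b}  FIRST[B]={c}

FIRST(S) = ["a", "b"]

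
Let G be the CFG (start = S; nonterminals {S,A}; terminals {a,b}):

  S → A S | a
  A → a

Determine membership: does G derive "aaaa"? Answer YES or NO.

Convert to CNF:
  S -> A S | a
  A -> a

CYK table (by increasing span):
  T[0,0] 'a' = {A,S}
  T[1,1] 'a' = {A,S}
  T[2,2] 'a' = {A,S}
  T[3,3] 'a' = {A,S}
  T[0,1] 'aa' = {S}
  T[1,2] 'aa' = {S}
  T[2,3] 'aa' = {S}
  T[0,2] 'aaa' = {S}
  T[1,3] 'aaa' = {S}
  T[0,3] 'aaaa' = {S}

S ∈ T[0,3] ⇒ YES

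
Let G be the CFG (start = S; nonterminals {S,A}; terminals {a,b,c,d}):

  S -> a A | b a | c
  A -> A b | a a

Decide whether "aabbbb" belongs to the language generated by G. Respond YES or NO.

Convert to CNF:
  S -> T0 T1 | T1 A | c
  A -> A T0 | T1 T1
  T0 -> b
  T1 -> a

CYK fill:
  cell(0,0) a: {T1}  orig:{}
  cell(1,1) a: {T1}  orig:{}
  cell(2,2) b: {T0}  orig:{}
  cell(3,3) b: {T0}  orig:{}
  cell(4,4) b: {T0}  orig:{}
  cell(5,5) b: {T0}  orig:{}
  cell(0,1) aa: {A}
  cell(1,2) ab: ∅
  cell(2,3) bb: ∅
  cell(3,4) bb: ∅
  cell(4,5) bb: ∅
  cell(0,2) aab: {A}
  cell(1,3) abb: ∅
  cell(2,4) bbb: ∅
  cell(3,5) bbb: ∅
  cell(0,3) aabb: {A}
  cell(1,4) abbb: ∅
  cell(2,5) bbbb: ∅
  cell(0,4) aabbb: {A}
  cell(1,5) abbbb: ∅
  cell(0,5) aabbbb: {A}

S ∉ T[0,5] ⇒ NO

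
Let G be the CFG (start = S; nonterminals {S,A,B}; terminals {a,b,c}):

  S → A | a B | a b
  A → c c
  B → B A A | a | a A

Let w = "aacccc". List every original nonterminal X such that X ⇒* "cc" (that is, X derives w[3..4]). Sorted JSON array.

CNF form of G:
  S -> T0 T0 | T1 B | T1 T2
  A -> T0 T0
  B -> B X3 | T1 A | a
  T0 -> c
  T1 -> a
  T2 -> b
  X3 -> A A

Fill CYK table bottom-up (cells [i..j] with 3 ≤ i ≤ j ≤ 4 only):
  cell(3,3) c: {T0}  orig:{}
  cell(4,4) c: {T0}  orig:{}
  cell(3,4) cc: {A,S}

Original NTs in T[3,4] deriving "cc": ["A", "S"]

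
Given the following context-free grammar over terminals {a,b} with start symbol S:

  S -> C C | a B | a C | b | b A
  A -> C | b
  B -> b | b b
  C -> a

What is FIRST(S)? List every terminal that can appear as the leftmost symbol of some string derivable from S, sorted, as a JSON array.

FIRST iteration:
pass 1:
  A via A→b: +{b}
  B via B→b: +{b}
  C via C→a: +{a}
  S via S→C C: +{a}
  S via S→b: +{b}
  FIRST(S)={a,b}  FIRST(A)={b}  FIRST(B)={b}  FIRST(C)={a}
pass 2:
  A via A→C: +{a}
  FIRST(S)={a,b}  FIRST(A)={a,b}  FIRST(B)={b}  FIRST(C)={a}
pass 3: (stable)
  FIRST(S)={a,b}  FIRST(A)={a,b}  FIRST(B)={b}  FIRST(C)={a}

FIRST(S) = ["a", "b"]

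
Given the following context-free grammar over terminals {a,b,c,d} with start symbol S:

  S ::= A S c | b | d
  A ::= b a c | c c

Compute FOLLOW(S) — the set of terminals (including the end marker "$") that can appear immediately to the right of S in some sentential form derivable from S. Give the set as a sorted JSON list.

FIRST iteration:
iter 1:
  A via A→b a c: +{b}
  A via A→c c: +{c}
  S via S→A S c: +{b,c}
  S via S→d: +{d}
  S: {b,c,d}  A: {b,c}
iter 2: (stable)
  S: {b,c,d}  A: {b,c}

FOLLOW iteration:
seed FOLLOW(S) with $
[1]
  S→A S c: FOLLOW(A) ⊇ FIRST(S) = {b,c,d}; new: +{b,c,d}
  S→A S c: FOLLOW(S) ⊇ FIRST(c) = {c}; new: +{c}
  S: {$,c}  A: {b,c,d}
[2] (no change)
  S: {$,c}  A: {b,c,d}

FOLLOW(S) = ["$", "c"]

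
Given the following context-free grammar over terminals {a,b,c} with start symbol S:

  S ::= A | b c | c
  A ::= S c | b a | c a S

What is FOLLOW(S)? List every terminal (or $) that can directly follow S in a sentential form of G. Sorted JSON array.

FIRST iteration:
iter 1:
  A via A→b a: +{b}
  A via A→c a S: +{c}
  S via S→A: +{b,c}
  FIRST[S]={b,c}  FIRST[A]={b,c}
iter 2: done
  FIRST[S]={b,c}  FIRST[A]={b,c}

Compute FOLLOW by fixpoint:
initialize: $ ∈ FOLLOW(S)
iter 1:
  A→S c: FOLLOW(S) ⊇ FIRST(c) = {c}; new: +{c}
  S→A: FOLLOW(A) ⊇ FOLLOW(S) ⊇ {$,c}; new: +{$,c}
  S: {$,c}  A: {$,c}
iter 2: done
  S: {$,c}  A: {$,c}

FOLLOW(S) = ["$", "c"]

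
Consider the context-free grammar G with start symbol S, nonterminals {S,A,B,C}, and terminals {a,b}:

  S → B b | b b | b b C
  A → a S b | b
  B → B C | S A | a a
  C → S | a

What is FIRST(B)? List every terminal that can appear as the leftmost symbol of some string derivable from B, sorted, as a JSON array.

FIRST iteration:
[1]
  A via A→a S b: +{a}
  A via A→b: +{b}
  B via B→a a: +{a}
  C via C→a: +{a}
  S via S→B b: +{a}
  S via S→b b: +{b}
  FIRST[S]={a,b}  FIRST[A]={a,b}  FIRST[B]={a}  FIRST[C]={a}
[2]
  B via B→S A: +{b}
  C via C→S: +{b}
  FIRST[S]={a,b}  FIRST[A]={a,b}  FIRST[B]={a,b}  FIRST[C]={a,b}
[3] (no change)
  FIRST[S]={a,b}  FIRST[A]={a,b}  FIRST[B]={a,b}  FIRST[C]={a,b}

FIRST(B) = ["a", "b"]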